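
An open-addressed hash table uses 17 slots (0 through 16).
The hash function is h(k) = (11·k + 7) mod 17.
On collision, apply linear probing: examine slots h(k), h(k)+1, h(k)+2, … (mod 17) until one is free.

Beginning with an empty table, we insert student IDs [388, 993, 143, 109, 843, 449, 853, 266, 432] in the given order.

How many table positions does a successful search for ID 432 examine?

5

Insert 388: h=8, slot 8 empty => index 8.
Insert 993: h=16, slot 16 empty => index 16.
Insert 143: h=16, slot 16 occupied => index 0.
Insert 109: h=16, slots 16,0 occupied => index 1.
Insert 843: h=15, slot 15 empty => index 15.
Insert 449: h=16, slots 16,0,1 occupied => index 2.
Insert 853: h=6, slot 6 empty => index 6.
Insert 266: h=9, slot 9 empty => index 9.
Insert 432: h=16, slots 16,0,1,2 occupied => index 3.
Table: [143, 109, 449, 432, ∅, ∅, 853, ∅, 388, 266, ∅, ∅, ∅, ∅, ∅, 843, 993]
Lookup 432: h=16, probe 16,0,1,2,3 → found at 3.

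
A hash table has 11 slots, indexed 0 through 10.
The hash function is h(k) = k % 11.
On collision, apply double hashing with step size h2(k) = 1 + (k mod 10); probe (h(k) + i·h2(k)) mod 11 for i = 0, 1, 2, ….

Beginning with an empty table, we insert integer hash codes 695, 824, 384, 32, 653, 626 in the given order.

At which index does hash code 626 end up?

6

695 hashes to 2; slot 2 is free → place at 2.
824 hashes to 10; slot 10 is free → place at 10.
384 hashes to 10, h2=5; 10 taken → place at 4.
32 hashes to 10, h2=3; 10,2 taken → place at 5.
653 hashes to 4, h2=4; 4 taken → place at 8.
626 hashes to 10, h2=7; 10 taken → place at 6.
Table: [∅, ∅, 695, ∅, 384, 32, 626, ∅, 653, ∅, 824]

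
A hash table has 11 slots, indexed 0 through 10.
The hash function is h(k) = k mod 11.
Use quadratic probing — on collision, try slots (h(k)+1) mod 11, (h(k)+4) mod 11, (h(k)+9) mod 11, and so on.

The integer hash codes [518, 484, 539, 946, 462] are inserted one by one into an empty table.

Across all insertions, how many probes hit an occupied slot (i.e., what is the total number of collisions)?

Insert 518: h=1, slot 1 empty → index 1.
Insert 484: h=0, slot 0 empty → index 0.
Insert 539: h=0, slots 0,1 occupied → index 4.
Insert 946: h=0, slots 0,1,4 occupied → index 9.
Insert 462: h=0, slots 0,1,4,9 occupied → index 5.
Table: [484, 518, ∅, ∅, 539, 462, ∅, ∅, ∅, 946, ∅]

9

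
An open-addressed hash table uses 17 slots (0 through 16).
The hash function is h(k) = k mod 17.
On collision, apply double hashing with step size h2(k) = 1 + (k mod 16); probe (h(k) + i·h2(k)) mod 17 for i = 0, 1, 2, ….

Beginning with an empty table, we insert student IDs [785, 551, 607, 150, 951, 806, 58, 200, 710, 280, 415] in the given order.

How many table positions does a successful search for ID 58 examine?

Insert 785: h=3, slot 3 empty -> index 3.
Insert 551: h=7, slot 7 empty -> index 7.
Insert 607: h=12, slot 12 empty -> index 12.
Insert 150: h=14, slot 14 empty -> index 14.
Insert 951: h=16, slot 16 empty -> index 16.
Insert 806: h=7, h2=7, slots 7,14 occupied -> index 4.
Insert 58: h=7, h2=11, slot 7 occupied -> index 1.
Insert 200: h=13, slot 13 empty -> index 13.
Insert 710: h=13, h2=7, slots 13,3 occupied -> index 10.
Insert 280: h=8, slot 8 empty -> index 8.
Insert 415: h=7, h2=16, slot 7 occupied -> index 6.
Table: [—, 58, —, 785, 806, —, 415, 551, 280, —, 710, —, 607, 200, 150, —, 951]
Lookup 58: h=7, h2=11, probe 7,1 → found at 1.

2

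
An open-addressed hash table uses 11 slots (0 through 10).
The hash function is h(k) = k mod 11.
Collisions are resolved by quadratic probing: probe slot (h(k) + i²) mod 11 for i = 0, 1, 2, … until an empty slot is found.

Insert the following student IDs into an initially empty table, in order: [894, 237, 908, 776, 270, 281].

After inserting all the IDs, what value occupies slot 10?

776

894: h=3 -> slot 3
237: h=6 -> slot 6
908: h=6, probe 6,7 -> slot 7
776: h=6, probe 6,7,10 -> slot 10
270: h=6, probe 6,7,10,4 -> slot 4
281: h=6, probe 6,7,10,4,0 -> slot 0
Table: [281, -, -, 894, 270, -, 237, 908, -, -, 776]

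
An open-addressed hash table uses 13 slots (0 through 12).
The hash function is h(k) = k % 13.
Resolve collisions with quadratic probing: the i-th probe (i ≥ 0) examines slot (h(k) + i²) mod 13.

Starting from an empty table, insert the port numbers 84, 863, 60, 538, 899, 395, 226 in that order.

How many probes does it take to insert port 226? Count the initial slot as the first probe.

84 hashes to 6; slot 6 is free => place at 6.
863 hashes to 5; slot 5 is free => place at 5.
60 hashes to 8; slot 8 is free => place at 8.
538 hashes to 5; 5,6 taken => place at 9.
899 hashes to 2; slot 2 is free => place at 2.
395 hashes to 5; 5,6,9 taken => place at 1.
226 hashes to 5; 5,6,9,1,8 taken => place at 4.
Table: [., 395, 899, ., 226, 863, 84, ., 60, 538, ., ., .]

6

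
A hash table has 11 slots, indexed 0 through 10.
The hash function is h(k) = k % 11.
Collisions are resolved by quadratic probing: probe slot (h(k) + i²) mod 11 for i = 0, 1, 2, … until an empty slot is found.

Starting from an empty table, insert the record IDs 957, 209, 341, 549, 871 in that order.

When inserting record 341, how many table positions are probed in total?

3

957: h=0 => slot 0
209: h=0, probe 0,1 => slot 1
341: h=0, probe 0,1,4 => slot 4
549: h=10 => slot 10
871: h=2 => slot 2
Table: [957, 209, 871, —, 341, —, —, —, —, —, 549]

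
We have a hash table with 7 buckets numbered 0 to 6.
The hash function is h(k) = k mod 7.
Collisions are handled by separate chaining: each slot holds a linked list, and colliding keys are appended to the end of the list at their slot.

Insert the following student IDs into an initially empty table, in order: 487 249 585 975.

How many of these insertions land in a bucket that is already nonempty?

487 → bucket 4
249 → bucket 4 (collision)
585 → bucket 4 (collision)
975 → bucket 2
Final buckets:
0: ∅
1: ∅
2: 975
3: ∅
4: 487 -> 249 -> 585
5: ∅
6: ∅

2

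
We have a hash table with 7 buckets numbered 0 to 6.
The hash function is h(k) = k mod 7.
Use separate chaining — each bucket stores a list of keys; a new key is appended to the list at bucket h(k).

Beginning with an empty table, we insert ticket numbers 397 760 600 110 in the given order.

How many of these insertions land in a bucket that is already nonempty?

397 → bucket 5
760 → bucket 4
600 → bucket 5 (collision)
110 → bucket 5 (collision)
Final buckets:
0: -
1: -
2: -
3: -
4: 760
5: 397 -> 600 -> 110
6: -

2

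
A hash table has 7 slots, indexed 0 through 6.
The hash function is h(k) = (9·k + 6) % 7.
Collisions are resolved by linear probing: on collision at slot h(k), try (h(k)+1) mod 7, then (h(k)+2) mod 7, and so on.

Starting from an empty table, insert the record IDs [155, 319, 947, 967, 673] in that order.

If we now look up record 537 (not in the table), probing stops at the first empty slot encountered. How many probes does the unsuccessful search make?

4

155 hashes to 1; slot 1 is free → place at 1.
319 hashes to 0; slot 0 is free → place at 0.
947 hashes to 3; slot 3 is free → place at 3.
967 hashes to 1; 1 taken → place at 2.
673 hashes to 1; 1,2,3 taken → place at 4.
Table: [319, 155, 967, 947, 673, _, _]
Lookup 537: h=2, probe 2,3,4,5 → slot 5 empty, not found.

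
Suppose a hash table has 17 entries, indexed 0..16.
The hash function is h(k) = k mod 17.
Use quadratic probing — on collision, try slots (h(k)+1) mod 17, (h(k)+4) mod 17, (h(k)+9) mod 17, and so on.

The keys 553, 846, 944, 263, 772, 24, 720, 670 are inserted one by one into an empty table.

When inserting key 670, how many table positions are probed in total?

4

553: h=9 => slot 9
846: h=13 => slot 13
944: h=9, probe 9,10 => slot 10
263: h=8 => slot 8
772: h=7 => slot 7
24: h=7, probe 7,8,11 => slot 11
720: h=6 => slot 6
670: h=7, probe 7,8,11,16 => slot 16
Table: [., ., ., ., ., ., 720, 772, 263, 553, 944, 24, ., 846, ., ., 670]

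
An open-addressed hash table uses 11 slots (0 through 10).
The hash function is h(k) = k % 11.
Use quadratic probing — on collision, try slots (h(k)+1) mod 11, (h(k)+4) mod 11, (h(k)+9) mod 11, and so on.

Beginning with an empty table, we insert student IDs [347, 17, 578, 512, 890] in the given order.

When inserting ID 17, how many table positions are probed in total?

2

Insert 347: h=6, slot 6 empty -> index 6.
Insert 17: h=6, slot 6 occupied -> index 7.
Insert 578: h=6, slots 6,7 occupied -> index 10.
Insert 512: h=6, slots 6,7,10 occupied -> index 4.
Insert 890: h=10, slot 10 occupied -> index 0.
Table: [890, ., ., ., 512, ., 347, 17, ., ., 578]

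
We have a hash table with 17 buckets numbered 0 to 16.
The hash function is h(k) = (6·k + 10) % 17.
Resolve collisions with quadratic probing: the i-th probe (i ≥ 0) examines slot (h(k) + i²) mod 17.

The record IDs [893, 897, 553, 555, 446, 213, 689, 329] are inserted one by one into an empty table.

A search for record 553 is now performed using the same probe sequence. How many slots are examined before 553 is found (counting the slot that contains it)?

893: h=13 -> slot 13
897: h=3 -> slot 3
553: h=13, probe 13,14 -> slot 14
555: h=8 -> slot 8
446: h=0 -> slot 0
213: h=13, probe 13,14,0,5 -> slot 5
689: h=13, probe 13,14,0,5,12 -> slot 12
329: h=12, probe 12,13,16 -> slot 16
Table: [446, -, -, 897, -, 213, -, -, 555, -, -, -, 689, 893, 553, -, 329]
Lookup 553: h=13, probe 13,14 → found at 14.

2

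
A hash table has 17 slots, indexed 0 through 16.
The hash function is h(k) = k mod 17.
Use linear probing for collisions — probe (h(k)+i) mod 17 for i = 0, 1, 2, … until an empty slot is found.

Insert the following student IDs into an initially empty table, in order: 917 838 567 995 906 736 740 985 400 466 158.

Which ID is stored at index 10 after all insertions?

740

917: h=16 => slot 16
838: h=5 => slot 5
567: h=6 => slot 6
995: h=9 => slot 9
906: h=5, probe 5,6,7 => slot 7
736: h=5, probe 5,6,7,8 => slot 8
740: h=9, probe 9,10 => slot 10
985: h=16, probe 16,0 => slot 0
400: h=9, probe 9,10,11 => slot 11
466: h=7, probe 7,8,9,10,11,12 => slot 12
158: h=5, probe 5,6,7,8,9,10,11,12,13 => slot 13
Table: [985, ∅, ∅, ∅, ∅, 838, 567, 906, 736, 995, 740, 400, 466, 158, ∅, ∅, 917]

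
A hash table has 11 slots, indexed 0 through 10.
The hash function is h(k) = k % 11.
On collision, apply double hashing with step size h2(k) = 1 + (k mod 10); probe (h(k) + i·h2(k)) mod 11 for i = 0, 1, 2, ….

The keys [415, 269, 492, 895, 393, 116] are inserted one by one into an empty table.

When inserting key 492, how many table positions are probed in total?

2

415 hashes to 8; slot 8 is free -> place at 8.
269 hashes to 5; slot 5 is free -> place at 5.
492 hashes to 8, h2=3; 8 taken -> place at 0.
895 hashes to 4; slot 4 is free -> place at 4.
393 hashes to 8, h2=4; 8 taken -> place at 1.
116 hashes to 6; slot 6 is free -> place at 6.
Table: [492, 393, ., ., 895, 269, 116, ., 415, ., .]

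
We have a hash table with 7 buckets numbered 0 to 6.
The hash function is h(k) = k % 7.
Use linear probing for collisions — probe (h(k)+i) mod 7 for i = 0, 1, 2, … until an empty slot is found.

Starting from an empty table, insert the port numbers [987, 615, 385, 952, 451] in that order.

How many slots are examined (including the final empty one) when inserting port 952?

987 hashes to 0; slot 0 is free -> place at 0.
615 hashes to 6; slot 6 is free -> place at 6.
385 hashes to 0; 0 taken -> place at 1.
952 hashes to 0; 0,1 taken -> place at 2.
451 hashes to 3; slot 3 is free -> place at 3.
Table: [987, 385, 952, 451, -, -, 615]

3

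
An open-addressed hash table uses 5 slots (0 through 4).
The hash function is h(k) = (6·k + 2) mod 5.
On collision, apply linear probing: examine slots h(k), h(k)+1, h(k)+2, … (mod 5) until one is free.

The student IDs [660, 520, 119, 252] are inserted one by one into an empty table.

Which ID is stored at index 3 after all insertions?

520

660 hashes to 2; slot 2 is free => place at 2.
520 hashes to 2; 2 taken => place at 3.
119 hashes to 1; slot 1 is free => place at 1.
252 hashes to 4; slot 4 is free => place at 4.
Table: [—, 119, 660, 520, 252]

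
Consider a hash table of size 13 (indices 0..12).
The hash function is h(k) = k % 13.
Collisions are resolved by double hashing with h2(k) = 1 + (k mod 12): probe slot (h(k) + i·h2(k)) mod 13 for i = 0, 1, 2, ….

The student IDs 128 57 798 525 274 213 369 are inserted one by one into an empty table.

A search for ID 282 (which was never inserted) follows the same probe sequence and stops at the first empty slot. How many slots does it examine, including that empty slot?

2

128 hashes to 11; slot 11 is free -> place at 11.
57 hashes to 5; slot 5 is free -> place at 5.
798 hashes to 5, h2=7; 5 taken -> place at 12.
525 hashes to 5, h2=10; 5 taken -> place at 2.
274 hashes to 1; slot 1 is free -> place at 1.
213 hashes to 5, h2=10; 5,2,12 taken -> place at 9.
369 hashes to 5, h2=10; 5,2,12,9 taken -> place at 6.
Table: [—, 274, 525, —, —, 57, 369, —, —, 213, —, 128, 798]
Lookup 282: h=9, h2=7, probe 9,3 → slot 3 empty, not found.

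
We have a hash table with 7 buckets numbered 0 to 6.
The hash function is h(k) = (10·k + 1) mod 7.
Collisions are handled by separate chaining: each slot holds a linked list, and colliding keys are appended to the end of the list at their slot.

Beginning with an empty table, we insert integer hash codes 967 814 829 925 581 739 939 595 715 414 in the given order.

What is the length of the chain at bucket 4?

Insert 967: h=4, bucket 4 empty → new chain.
Insert 814: h=0, bucket 0 empty → new chain.
Insert 829: h=3, bucket 3 empty → new chain.
Insert 925: h=4, bucket 4 nonempty → append to chain.
Insert 581: h=1, bucket 1 empty → new chain.
Insert 739: h=6, bucket 6 empty → new chain.
Insert 939: h=4, bucket 4 nonempty → append to chain.
Insert 595: h=1, bucket 1 nonempty → append to chain.
Insert 715: h=4, bucket 4 nonempty → append to chain.
Insert 414: h=4, bucket 4 nonempty → append to chain.
Final buckets:
0: 814
1: 581 -> 595
2: ∅
3: 829
4: 967 -> 925 -> 939 -> 715 -> 414
5: ∅
6: 739

5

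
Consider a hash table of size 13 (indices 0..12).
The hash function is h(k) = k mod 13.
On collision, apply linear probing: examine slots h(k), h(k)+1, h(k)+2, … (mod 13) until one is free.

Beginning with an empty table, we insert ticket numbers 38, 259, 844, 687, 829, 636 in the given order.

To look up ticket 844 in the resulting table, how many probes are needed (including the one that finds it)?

38: h=12 → slot 12
259: h=12, probe 12,0 → slot 0
844: h=12, probe 12,0,1 → slot 1
687: h=11 → slot 11
829: h=10 → slot 10
636: h=12, probe 12,0,1,2 → slot 2
Table: [259, 844, 636, -, -, -, -, -, -, -, 829, 687, 38]
Lookup 844: h=12, probe 12,0,1 → found at 1.

3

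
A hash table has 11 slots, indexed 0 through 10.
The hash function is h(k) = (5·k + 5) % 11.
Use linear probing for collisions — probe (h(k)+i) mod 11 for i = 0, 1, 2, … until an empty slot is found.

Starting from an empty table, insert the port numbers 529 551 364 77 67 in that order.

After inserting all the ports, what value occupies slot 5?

77

529: h=10 -> slot 10
551: h=10, probe 10,0 -> slot 0
364: h=10, probe 10,0,1 -> slot 1
77: h=5 -> slot 5
67: h=10, probe 10,0,1,2 -> slot 2
Table: [551, 364, 67, _, _, 77, _, _, _, _, 529]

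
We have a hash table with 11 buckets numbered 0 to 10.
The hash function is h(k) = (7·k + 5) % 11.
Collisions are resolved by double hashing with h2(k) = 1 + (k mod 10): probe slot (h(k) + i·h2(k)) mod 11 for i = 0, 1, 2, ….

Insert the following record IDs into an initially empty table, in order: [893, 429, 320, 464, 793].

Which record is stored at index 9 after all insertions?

893: h=8 → slot 8
429: h=5 → slot 5
320: h=1 → slot 1
464: h=8, h2=5, probe 8,2 → slot 2
793: h=1, h2=4, probe 1,5,9 → slot 9
Table: [∅, 320, 464, ∅, ∅, 429, ∅, ∅, 893, 793, ∅]

793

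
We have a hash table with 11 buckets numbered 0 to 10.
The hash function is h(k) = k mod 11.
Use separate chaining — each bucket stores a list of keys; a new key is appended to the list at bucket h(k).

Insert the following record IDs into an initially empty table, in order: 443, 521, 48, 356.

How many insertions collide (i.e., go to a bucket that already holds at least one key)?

Insert 443: h=3, bucket 3 empty → new chain.
Insert 521: h=4, bucket 4 empty → new chain.
Insert 48: h=4, bucket 4 nonempty → append to chain.
Insert 356: h=4, bucket 4 nonempty → append to chain.
Final buckets:
0: .
1: .
2: .
3: 443
4: 521 -> 48 -> 356
5: .
6: .
7: .
8: .
9: .
10: .

2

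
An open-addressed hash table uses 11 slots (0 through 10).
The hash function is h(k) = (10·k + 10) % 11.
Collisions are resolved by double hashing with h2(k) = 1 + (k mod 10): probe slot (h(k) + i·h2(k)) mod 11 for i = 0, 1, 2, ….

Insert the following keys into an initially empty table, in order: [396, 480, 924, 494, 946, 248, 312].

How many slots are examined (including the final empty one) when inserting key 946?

2

396: h=10 -> slot 10
480: h=3 -> slot 3
924: h=10, h2=5, probe 10,4 -> slot 4
494: h=0 -> slot 0
946: h=10, h2=7, probe 10,6 -> slot 6
248: h=4, h2=9, probe 4,2 -> slot 2
312: h=6, h2=3, probe 6,9 -> slot 9
Table: [494, _, 248, 480, 924, _, 946, _, _, 312, 396]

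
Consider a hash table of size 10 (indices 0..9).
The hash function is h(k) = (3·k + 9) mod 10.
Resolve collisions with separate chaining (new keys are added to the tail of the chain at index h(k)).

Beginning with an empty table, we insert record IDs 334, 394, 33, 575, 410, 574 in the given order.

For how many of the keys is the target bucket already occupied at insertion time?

2

Insert 334: h=1, bucket 1 empty -> new chain.
Insert 394: h=1, bucket 1 nonempty -> append to chain.
Insert 33: h=8, bucket 8 empty -> new chain.
Insert 575: h=4, bucket 4 empty -> new chain.
Insert 410: h=9, bucket 9 empty -> new chain.
Insert 574: h=1, bucket 1 nonempty -> append to chain.
Final buckets:
0: .
1: 334 -> 394 -> 574
2: .
3: .
4: 575
5: .
6: .
7: .
8: 33
9: 410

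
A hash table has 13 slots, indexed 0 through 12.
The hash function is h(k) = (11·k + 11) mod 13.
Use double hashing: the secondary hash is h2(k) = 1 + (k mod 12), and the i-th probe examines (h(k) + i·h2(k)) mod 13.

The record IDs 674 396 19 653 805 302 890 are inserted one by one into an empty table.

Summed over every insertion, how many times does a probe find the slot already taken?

6

Insert 674: h=2, slot 2 empty => index 2.
Insert 396: h=12, slot 12 empty => index 12.
Insert 19: h=12, h2=8, slot 12 occupied => index 7.
Insert 653: h=5, slot 5 empty => index 5.
Insert 805: h=0, slot 0 empty => index 0.
Insert 302: h=5, h2=3, slot 5 occupied => index 8.
Insert 890: h=12, h2=3, slots 12,2,5,8 occupied => index 11.
Table: [805, _, 674, _, _, 653, _, 19, 302, _, _, 890, 396]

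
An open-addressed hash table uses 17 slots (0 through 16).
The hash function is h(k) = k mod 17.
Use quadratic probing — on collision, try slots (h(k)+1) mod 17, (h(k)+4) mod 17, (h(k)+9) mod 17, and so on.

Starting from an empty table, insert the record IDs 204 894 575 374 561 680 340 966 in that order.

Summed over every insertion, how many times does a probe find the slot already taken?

11

Insert 204: h=0, slot 0 empty → index 0.
Insert 894: h=10, slot 10 empty → index 10.
Insert 575: h=14, slot 14 empty → index 14.
Insert 374: h=0, slot 0 occupied → index 1.
Insert 561: h=0, slots 0,1 occupied → index 4.
Insert 680: h=0, slots 0,1,4 occupied → index 9.
Insert 340: h=0, slots 0,1,4,9 occupied → index 16.
Insert 966: h=14, slot 14 occupied → index 15.
Table: [204, 374, -, -, 561, -, -, -, -, 680, 894, -, -, -, 575, 966, 340]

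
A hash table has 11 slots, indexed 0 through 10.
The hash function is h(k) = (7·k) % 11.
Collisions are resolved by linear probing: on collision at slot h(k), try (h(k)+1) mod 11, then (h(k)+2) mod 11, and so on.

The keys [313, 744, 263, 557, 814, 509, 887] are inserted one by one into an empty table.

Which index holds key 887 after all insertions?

313: h=2 -> slot 2
744: h=5 -> slot 5
263: h=4 -> slot 4
557: h=5, probe 5,6 -> slot 6
814: h=0 -> slot 0
509: h=10 -> slot 10
887: h=5, probe 5,6,7 -> slot 7
Table: [814, _, 313, _, 263, 744, 557, 887, _, _, 509]

7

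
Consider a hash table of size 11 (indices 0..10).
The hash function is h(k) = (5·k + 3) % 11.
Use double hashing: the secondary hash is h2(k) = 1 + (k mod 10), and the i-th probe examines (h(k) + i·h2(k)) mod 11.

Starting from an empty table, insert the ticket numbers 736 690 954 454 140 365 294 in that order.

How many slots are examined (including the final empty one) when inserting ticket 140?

2

Insert 736: h=9, slot 9 empty -> index 9.
Insert 690: h=10, slot 10 empty -> index 10.
Insert 954: h=10, h2=5, slot 10 occupied -> index 4.
Insert 454: h=7, slot 7 empty -> index 7.
Insert 140: h=10, h2=1, slot 10 occupied -> index 0.
Insert 365: h=2, slot 2 empty -> index 2.
Insert 294: h=10, h2=5, slots 10,4,9 occupied -> index 3.
Table: [140, ., 365, 294, 954, ., ., 454, ., 736, 690]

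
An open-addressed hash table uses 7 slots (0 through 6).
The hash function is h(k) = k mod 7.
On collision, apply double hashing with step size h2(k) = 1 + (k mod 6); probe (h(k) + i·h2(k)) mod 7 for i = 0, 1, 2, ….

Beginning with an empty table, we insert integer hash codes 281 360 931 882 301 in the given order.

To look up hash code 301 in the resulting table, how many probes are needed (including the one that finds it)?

3

Insert 281: h=1, slot 1 empty → index 1.
Insert 360: h=3, slot 3 empty → index 3.
Insert 931: h=0, slot 0 empty → index 0.
Insert 882: h=0, h2=1, slots 0,1 occupied → index 2.
Insert 301: h=0, h2=2, slots 0,2 occupied → index 4.
Table: [931, 281, 882, 360, 301, -, -]
Lookup 301: h=0, h2=2, probe 0,2,4 → found at 4.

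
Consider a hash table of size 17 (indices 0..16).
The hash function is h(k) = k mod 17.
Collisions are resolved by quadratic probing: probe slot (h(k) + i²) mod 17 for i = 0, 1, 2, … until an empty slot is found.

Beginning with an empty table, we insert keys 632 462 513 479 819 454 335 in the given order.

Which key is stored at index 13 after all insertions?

454

632: h=3 -> slot 3
462: h=3, probe 3,4 -> slot 4
513: h=3, probe 3,4,7 -> slot 7
479: h=3, probe 3,4,7,12 -> slot 12
819: h=3, probe 3,4,7,12,2 -> slot 2
454: h=12, probe 12,13 -> slot 13
335: h=12, probe 12,13,16 -> slot 16
Table: [_, _, 819, 632, 462, _, _, 513, _, _, _, _, 479, 454, _, _, 335]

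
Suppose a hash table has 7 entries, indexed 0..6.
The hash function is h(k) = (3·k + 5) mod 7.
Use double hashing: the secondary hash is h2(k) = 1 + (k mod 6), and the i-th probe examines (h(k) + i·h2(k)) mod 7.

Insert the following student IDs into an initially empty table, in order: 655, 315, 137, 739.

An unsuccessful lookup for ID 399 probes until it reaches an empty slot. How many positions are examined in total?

3

Insert 655: h=3, slot 3 empty → index 3.
Insert 315: h=5, slot 5 empty → index 5.
Insert 137: h=3, h2=6, slot 3 occupied → index 2.
Insert 739: h=3, h2=2, slots 3,5 occupied → index 0.
Table: [739, -, 137, 655, -, 315, -]
Lookup 399: h=5, h2=4, probe 5,2,6 → slot 6 empty, not found.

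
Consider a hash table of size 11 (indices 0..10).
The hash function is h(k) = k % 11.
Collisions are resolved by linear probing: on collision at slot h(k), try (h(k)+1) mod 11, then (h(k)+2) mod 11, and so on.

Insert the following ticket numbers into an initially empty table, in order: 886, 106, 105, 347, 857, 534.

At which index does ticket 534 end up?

0

886 hashes to 6; slot 6 is free => place at 6.
106 hashes to 7; slot 7 is free => place at 7.
105 hashes to 6; 6,7 taken => place at 8.
347 hashes to 6; 6,7,8 taken => place at 9.
857 hashes to 10; slot 10 is free => place at 10.
534 hashes to 6; 6,7,8,9,10 taken => place at 0.
Table: [534, _, _, _, _, _, 886, 106, 105, 347, 857]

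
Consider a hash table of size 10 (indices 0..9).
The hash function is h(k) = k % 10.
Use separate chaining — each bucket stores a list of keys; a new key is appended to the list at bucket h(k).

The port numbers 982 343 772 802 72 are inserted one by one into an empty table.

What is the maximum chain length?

Insert 982: h=2, bucket 2 empty → new chain.
Insert 343: h=3, bucket 3 empty → new chain.
Insert 772: h=2, bucket 2 nonempty → append to chain.
Insert 802: h=2, bucket 2 nonempty → append to chain.
Insert 72: h=2, bucket 2 nonempty → append to chain.
Final buckets:
0: -
1: -
2: 982 -> 772 -> 802 -> 72
3: 343
4: -
5: -
6: -
7: -
8: -
9: -

4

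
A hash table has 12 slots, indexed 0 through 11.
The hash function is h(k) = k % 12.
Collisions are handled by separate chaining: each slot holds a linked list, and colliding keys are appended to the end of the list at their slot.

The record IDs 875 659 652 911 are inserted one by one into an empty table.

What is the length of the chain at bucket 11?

Insert 875: h=11, bucket 11 empty → new chain.
Insert 659: h=11, bucket 11 nonempty → append to chain.
Insert 652: h=4, bucket 4 empty → new chain.
Insert 911: h=11, bucket 11 nonempty → append to chain.
Final buckets:
0: _
1: _
2: _
3: _
4: 652
5: _
6: _
7: _
8: _
9: _
10: _
11: 875 -> 659 -> 911

3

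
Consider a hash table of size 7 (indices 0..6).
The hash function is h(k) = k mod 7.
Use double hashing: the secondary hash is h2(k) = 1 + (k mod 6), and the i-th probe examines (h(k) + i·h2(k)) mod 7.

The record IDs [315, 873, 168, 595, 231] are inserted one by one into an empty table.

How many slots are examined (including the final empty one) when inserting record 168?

2

315 hashes to 0; slot 0 is free → place at 0.
873 hashes to 5; slot 5 is free → place at 5.
168 hashes to 0, h2=1; 0 taken → place at 1.
595 hashes to 0, h2=2; 0 taken → place at 2.
231 hashes to 0, h2=4; 0 taken → place at 4.
Table: [315, 168, 595, —, 231, 873, —]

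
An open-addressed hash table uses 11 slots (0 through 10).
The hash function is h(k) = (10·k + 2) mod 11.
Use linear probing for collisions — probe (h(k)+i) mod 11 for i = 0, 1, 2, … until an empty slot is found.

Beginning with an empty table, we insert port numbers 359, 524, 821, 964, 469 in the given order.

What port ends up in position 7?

359: h=6 => slot 6
524: h=6, probe 6,7 => slot 7
821: h=6, probe 6,7,8 => slot 8
964: h=6, probe 6,7,8,9 => slot 9
469: h=6, probe 6,7,8,9,10 => slot 10
Table: [—, —, —, —, —, —, 359, 524, 821, 964, 469]

524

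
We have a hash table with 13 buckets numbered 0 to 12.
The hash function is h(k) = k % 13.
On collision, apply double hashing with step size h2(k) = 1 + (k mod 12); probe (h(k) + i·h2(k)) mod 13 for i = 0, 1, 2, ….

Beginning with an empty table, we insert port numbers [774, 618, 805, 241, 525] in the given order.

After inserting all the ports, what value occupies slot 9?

774: h=7 -> slot 7
618: h=7, h2=7, probe 7,1 -> slot 1
805: h=12 -> slot 12
241: h=7, h2=2, probe 7,9 -> slot 9
525: h=5 -> slot 5
Table: [., 618, ., ., ., 525, ., 774, ., 241, ., ., 805]

241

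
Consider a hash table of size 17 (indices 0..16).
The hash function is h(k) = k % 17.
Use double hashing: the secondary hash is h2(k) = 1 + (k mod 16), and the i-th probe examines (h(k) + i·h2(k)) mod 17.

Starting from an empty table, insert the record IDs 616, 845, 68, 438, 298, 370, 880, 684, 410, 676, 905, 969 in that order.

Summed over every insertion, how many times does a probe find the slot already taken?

616: h=4 -> slot 4
845: h=12 -> slot 12
68: h=0 -> slot 0
438: h=13 -> slot 13
298: h=9 -> slot 9
370: h=13, h2=3, probe 13,16 -> slot 16
880: h=13, h2=1, probe 13,14 -> slot 14
684: h=4, h2=13, probe 4,0,13,9,5 -> slot 5
410: h=2 -> slot 2
676: h=13, h2=5, probe 13,1 -> slot 1
905: h=4, h2=10, probe 4,14,7 -> slot 7
969: h=0, h2=10, probe 0,10 -> slot 10
Table: [68, 676, 410, ∅, 616, 684, ∅, 905, ∅, 298, 969, ∅, 845, 438, 880, ∅, 370]

10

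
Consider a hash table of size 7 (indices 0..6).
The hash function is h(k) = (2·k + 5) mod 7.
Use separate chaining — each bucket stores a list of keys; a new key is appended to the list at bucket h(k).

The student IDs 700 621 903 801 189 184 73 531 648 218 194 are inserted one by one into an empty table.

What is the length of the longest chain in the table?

Insert 700: h=5, bucket 5 empty → new chain.
Insert 621: h=1, bucket 1 empty → new chain.
Insert 903: h=5, bucket 5 nonempty → append to chain.
Insert 801: h=4, bucket 4 empty → new chain.
Insert 189: h=5, bucket 5 nonempty → append to chain.
Insert 184: h=2, bucket 2 empty → new chain.
Insert 73: h=4, bucket 4 nonempty → append to chain.
Insert 531: h=3, bucket 3 empty → new chain.
Insert 648: h=6, bucket 6 empty → new chain.
Insert 218: h=0, bucket 0 empty → new chain.
Insert 194: h=1, bucket 1 nonempty → append to chain.
Final buckets:
0: 218
1: 621 -> 194
2: 184
3: 531
4: 801 -> 73
5: 700 -> 903 -> 189
6: 648

3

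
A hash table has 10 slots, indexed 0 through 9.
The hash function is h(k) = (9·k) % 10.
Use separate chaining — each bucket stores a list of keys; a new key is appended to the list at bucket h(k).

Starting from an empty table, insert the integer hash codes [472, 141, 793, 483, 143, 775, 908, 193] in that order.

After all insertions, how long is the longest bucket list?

4

472 → bucket 8
141 → bucket 9
793 → bucket 7
483 → bucket 7 (collision)
143 → bucket 7 (collision)
775 → bucket 5
908 → bucket 2
193 → bucket 7 (collision)
Final buckets:
0: -
1: -
2: 908
3: -
4: -
5: 775
6: -
7: 793 -> 483 -> 143 -> 193
8: 472
9: 141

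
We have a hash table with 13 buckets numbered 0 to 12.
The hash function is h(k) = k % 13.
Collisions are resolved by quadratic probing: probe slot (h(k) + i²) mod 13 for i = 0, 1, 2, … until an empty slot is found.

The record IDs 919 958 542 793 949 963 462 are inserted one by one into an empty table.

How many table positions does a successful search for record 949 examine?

Insert 919: h=9, slot 9 empty => index 9.
Insert 958: h=9, slot 9 occupied => index 10.
Insert 542: h=9, slots 9,10 occupied => index 0.
Insert 793: h=0, slot 0 occupied => index 1.
Insert 949: h=0, slots 0,1 occupied => index 4.
Insert 963: h=1, slot 1 occupied => index 2.
Insert 462: h=7, slot 7 empty => index 7.
Table: [542, 793, 963, ∅, 949, ∅, ∅, 462, ∅, 919, 958, ∅, ∅]
Lookup 949: h=0, probe 0,1,4 → found at 4.

3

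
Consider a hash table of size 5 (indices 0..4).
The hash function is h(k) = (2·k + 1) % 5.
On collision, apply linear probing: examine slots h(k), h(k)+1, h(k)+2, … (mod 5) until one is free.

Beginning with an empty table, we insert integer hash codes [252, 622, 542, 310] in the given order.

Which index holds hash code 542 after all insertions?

252 hashes to 0; slot 0 is free -> place at 0.
622 hashes to 0; 0 taken -> place at 1.
542 hashes to 0; 0,1 taken -> place at 2.
310 hashes to 1; 1,2 taken -> place at 3.
Table: [252, 622, 542, 310, ∅]

2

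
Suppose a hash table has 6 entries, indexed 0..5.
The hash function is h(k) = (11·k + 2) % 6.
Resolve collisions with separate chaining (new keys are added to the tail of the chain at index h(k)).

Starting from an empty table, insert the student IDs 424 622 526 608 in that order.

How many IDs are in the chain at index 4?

424 -> bucket 4
622 -> bucket 4 (collision)
526 -> bucket 4 (collision)
608 -> bucket 0
Final buckets:
0: 608
1: —
2: —
3: —
4: 424 -> 622 -> 526
5: —

3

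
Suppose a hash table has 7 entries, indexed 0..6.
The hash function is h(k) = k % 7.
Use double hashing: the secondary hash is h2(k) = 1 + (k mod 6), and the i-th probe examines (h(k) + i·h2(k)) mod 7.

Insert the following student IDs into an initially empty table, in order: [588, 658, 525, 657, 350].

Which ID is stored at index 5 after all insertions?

588: h=0 -> slot 0
658: h=0, h2=5, probe 0,5 -> slot 5
525: h=0, h2=4, probe 0,4 -> slot 4
657: h=6 -> slot 6
350: h=0, h2=3, probe 0,3 -> slot 3
Table: [588, ∅, ∅, 350, 525, 658, 657]

658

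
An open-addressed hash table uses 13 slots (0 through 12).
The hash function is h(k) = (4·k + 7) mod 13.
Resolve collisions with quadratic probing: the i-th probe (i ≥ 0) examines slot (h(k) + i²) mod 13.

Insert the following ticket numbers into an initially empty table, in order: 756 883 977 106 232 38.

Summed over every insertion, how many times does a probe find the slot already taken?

756: h=2 -> slot 2
883: h=3 -> slot 3
977: h=2, probe 2,3,6 -> slot 6
106: h=2, probe 2,3,6,11 -> slot 11
232: h=12 -> slot 12
38: h=3, probe 3,4 -> slot 4
Table: [∅, ∅, 756, 883, 38, ∅, 977, ∅, ∅, ∅, ∅, 106, 232]

6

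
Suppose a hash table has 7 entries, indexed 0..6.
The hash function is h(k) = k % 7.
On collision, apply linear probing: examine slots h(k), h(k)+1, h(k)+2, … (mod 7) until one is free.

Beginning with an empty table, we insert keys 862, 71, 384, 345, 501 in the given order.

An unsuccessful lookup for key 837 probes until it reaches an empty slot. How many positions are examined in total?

Insert 862: h=1, slot 1 empty -> index 1.
Insert 71: h=1, slot 1 occupied -> index 2.
Insert 384: h=6, slot 6 empty -> index 6.
Insert 345: h=2, slot 2 occupied -> index 3.
Insert 501: h=4, slot 4 empty -> index 4.
Table: [., 862, 71, 345, 501, ., 384]
Lookup 837: h=4, probe 4,5 → slot 5 empty, not found.

2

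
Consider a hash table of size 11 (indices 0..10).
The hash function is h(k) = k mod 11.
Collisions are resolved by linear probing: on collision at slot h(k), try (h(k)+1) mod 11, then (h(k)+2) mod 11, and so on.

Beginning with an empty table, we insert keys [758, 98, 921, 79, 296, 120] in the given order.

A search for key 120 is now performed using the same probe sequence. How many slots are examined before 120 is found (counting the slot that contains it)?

758: h=10 => slot 10
98: h=10, probe 10,0 => slot 0
921: h=8 => slot 8
79: h=2 => slot 2
296: h=10, probe 10,0,1 => slot 1
120: h=10, probe 10,0,1,2,3 => slot 3
Table: [98, 296, 79, 120, —, —, —, —, 921, —, 758]
Lookup 120: h=10, probe 10,0,1,2,3 → found at 3.

5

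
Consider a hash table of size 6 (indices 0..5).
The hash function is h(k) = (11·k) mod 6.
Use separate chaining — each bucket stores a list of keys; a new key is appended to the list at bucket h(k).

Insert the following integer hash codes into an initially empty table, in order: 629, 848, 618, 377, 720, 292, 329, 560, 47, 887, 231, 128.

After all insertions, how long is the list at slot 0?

Insert 629: h=1, bucket 1 empty → new chain.
Insert 848: h=4, bucket 4 empty → new chain.
Insert 618: h=0, bucket 0 empty → new chain.
Insert 377: h=1, bucket 1 nonempty → append to chain.
Insert 720: h=0, bucket 0 nonempty → append to chain.
Insert 292: h=2, bucket 2 empty → new chain.
Insert 329: h=1, bucket 1 nonempty → append to chain.
Insert 560: h=4, bucket 4 nonempty → append to chain.
Insert 47: h=1, bucket 1 nonempty → append to chain.
Insert 887: h=1, bucket 1 nonempty → append to chain.
Insert 231: h=3, bucket 3 empty → new chain.
Insert 128: h=4, bucket 4 nonempty → append to chain.
Final buckets:
0: 618 -> 720
1: 629 -> 377 -> 329 -> 47 -> 887
2: 292
3: 231
4: 848 -> 560 -> 128
5: -

2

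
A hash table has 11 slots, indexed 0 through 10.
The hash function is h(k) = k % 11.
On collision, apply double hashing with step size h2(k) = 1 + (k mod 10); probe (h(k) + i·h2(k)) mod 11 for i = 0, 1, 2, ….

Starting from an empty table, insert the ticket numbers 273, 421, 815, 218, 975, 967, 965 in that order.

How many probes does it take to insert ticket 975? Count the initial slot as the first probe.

273: h=9 → slot 9
421: h=3 → slot 3
815: h=1 → slot 1
218: h=9, h2=9, probe 9,7 → slot 7
975: h=7, h2=6, probe 7,2 → slot 2
967: h=10 → slot 10
965: h=8 → slot 8
Table: [_, 815, 975, 421, _, _, _, 218, 965, 273, 967]

2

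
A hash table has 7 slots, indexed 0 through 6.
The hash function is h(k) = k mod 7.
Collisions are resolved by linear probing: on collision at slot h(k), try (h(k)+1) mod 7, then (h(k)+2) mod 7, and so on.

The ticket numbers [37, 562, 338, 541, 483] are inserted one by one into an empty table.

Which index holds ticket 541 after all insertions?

Insert 37: h=2, slot 2 empty -> index 2.
Insert 562: h=2, slot 2 occupied -> index 3.
Insert 338: h=2, slots 2,3 occupied -> index 4.
Insert 541: h=2, slots 2,3,4 occupied -> index 5.
Insert 483: h=0, slot 0 empty -> index 0.
Table: [483, -, 37, 562, 338, 541, -]

5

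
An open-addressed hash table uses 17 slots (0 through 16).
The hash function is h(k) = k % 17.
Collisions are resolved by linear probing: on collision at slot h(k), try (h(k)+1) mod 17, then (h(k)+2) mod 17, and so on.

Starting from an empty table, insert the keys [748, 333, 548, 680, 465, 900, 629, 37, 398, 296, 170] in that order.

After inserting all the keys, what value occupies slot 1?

748 hashes to 0; slot 0 is free => place at 0.
333 hashes to 10; slot 10 is free => place at 10.
548 hashes to 4; slot 4 is free => place at 4.
680 hashes to 0; 0 taken => place at 1.
465 hashes to 6; slot 6 is free => place at 6.
900 hashes to 16; slot 16 is free => place at 16.
629 hashes to 0; 0,1 taken => place at 2.
37 hashes to 3; slot 3 is free => place at 3.
398 hashes to 7; slot 7 is free => place at 7.
296 hashes to 7; 7 taken => place at 8.
170 hashes to 0; 0,1,2,3,4 taken => place at 5.
Table: [748, 680, 629, 37, 548, 170, 465, 398, 296, —, 333, —, —, —, —, —, 900]

680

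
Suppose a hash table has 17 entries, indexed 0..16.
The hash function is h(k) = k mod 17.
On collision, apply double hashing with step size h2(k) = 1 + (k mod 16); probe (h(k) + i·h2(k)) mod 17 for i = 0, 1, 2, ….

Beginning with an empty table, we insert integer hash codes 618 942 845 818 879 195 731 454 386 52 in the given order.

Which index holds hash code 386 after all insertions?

618: h=6 => slot 6
942: h=7 => slot 7
845: h=12 => slot 12
818: h=2 => slot 2
879: h=12, h2=16, probe 12,11 => slot 11
195: h=8 => slot 8
731: h=0 => slot 0
454: h=12, h2=7, probe 12,2,9 => slot 9
386: h=12, h2=3, probe 12,15 => slot 15
52: h=1 => slot 1
Table: [731, 52, 818, —, —, —, 618, 942, 195, 454, —, 879, 845, —, —, 386, —]

15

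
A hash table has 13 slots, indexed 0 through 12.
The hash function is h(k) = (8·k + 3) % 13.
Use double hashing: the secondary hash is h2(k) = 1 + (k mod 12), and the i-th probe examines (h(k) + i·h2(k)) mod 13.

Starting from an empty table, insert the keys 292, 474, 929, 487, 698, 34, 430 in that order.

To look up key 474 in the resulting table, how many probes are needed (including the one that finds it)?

2

Insert 292: h=12, slot 12 empty → index 12.
Insert 474: h=12, h2=7, slot 12 occupied → index 6.
Insert 929: h=12, h2=6, slot 12 occupied → index 5.
Insert 487: h=12, h2=8, slot 12 occupied → index 7.
Insert 698: h=10, slot 10 empty → index 10.
Insert 34: h=2, slot 2 empty → index 2.
Insert 430: h=11, slot 11 empty → index 11.
Table: [∅, ∅, 34, ∅, ∅, 929, 474, 487, ∅, ∅, 698, 430, 292]
Lookup 474: h=12, h2=7, probe 12,6 → found at 6.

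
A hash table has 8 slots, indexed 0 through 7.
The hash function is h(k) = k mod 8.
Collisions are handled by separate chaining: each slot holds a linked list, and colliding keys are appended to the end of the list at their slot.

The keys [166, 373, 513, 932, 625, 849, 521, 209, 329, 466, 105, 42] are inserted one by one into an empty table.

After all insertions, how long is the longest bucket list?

166 → bucket 6
373 → bucket 5
513 → bucket 1
932 → bucket 4
625 → bucket 1 (collision)
849 → bucket 1 (collision)
521 → bucket 1 (collision)
209 → bucket 1 (collision)
329 → bucket 1 (collision)
466 → bucket 2
105 → bucket 1 (collision)
42 → bucket 2 (collision)
Final buckets:
0: -
1: 513 -> 625 -> 849 -> 521 -> 209 -> 329 -> 105
2: 466 -> 42
3: -
4: 932
5: 373
6: 166
7: -

7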